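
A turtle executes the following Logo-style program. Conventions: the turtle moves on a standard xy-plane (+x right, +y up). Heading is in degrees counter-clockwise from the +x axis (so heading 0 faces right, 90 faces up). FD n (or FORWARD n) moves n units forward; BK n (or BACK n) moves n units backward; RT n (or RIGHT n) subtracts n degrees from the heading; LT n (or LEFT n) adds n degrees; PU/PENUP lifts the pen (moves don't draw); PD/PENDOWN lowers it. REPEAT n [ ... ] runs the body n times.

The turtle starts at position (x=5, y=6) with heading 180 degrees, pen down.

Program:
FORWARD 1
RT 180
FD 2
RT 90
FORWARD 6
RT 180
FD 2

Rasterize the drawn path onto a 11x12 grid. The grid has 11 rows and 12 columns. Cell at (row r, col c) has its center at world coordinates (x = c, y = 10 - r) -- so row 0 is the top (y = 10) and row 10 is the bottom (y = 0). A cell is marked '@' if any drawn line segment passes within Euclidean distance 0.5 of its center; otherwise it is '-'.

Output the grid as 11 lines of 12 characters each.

Segment 0: (5,6) -> (4,6)
Segment 1: (4,6) -> (6,6)
Segment 2: (6,6) -> (6,0)
Segment 3: (6,0) -> (6,2)

Answer: ------------
------------
------------
------------
----@@@-----
------@-----
------@-----
------@-----
------@-----
------@-----
------@-----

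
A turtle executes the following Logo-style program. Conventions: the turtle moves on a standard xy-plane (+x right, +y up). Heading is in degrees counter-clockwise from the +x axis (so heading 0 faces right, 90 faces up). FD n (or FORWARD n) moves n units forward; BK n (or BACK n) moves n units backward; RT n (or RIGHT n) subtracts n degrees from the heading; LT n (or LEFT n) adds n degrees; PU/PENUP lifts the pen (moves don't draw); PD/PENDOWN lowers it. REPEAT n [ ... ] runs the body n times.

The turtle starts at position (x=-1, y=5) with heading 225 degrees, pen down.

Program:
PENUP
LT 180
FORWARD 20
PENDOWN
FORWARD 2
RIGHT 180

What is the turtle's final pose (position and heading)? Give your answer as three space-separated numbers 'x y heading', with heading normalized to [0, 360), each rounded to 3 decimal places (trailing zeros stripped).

Executing turtle program step by step:
Start: pos=(-1,5), heading=225, pen down
PU: pen up
LT 180: heading 225 -> 45
FD 20: (-1,5) -> (13.142,19.142) [heading=45, move]
PD: pen down
FD 2: (13.142,19.142) -> (14.556,20.556) [heading=45, draw]
RT 180: heading 45 -> 225
Final: pos=(14.556,20.556), heading=225, 1 segment(s) drawn

Answer: 14.556 20.556 225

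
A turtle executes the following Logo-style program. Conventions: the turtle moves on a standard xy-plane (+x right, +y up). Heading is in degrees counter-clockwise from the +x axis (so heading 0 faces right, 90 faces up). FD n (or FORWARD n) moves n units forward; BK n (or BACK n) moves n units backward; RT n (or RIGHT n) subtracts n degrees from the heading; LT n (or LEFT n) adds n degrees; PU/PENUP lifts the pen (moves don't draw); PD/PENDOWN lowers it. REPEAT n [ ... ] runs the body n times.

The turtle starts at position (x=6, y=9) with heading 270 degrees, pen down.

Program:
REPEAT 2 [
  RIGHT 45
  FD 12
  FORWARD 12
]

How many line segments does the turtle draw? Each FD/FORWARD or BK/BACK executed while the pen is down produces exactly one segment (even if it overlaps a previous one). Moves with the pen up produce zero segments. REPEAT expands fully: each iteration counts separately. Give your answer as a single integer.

Executing turtle program step by step:
Start: pos=(6,9), heading=270, pen down
REPEAT 2 [
  -- iteration 1/2 --
  RT 45: heading 270 -> 225
  FD 12: (6,9) -> (-2.485,0.515) [heading=225, draw]
  FD 12: (-2.485,0.515) -> (-10.971,-7.971) [heading=225, draw]
  -- iteration 2/2 --
  RT 45: heading 225 -> 180
  FD 12: (-10.971,-7.971) -> (-22.971,-7.971) [heading=180, draw]
  FD 12: (-22.971,-7.971) -> (-34.971,-7.971) [heading=180, draw]
]
Final: pos=(-34.971,-7.971), heading=180, 4 segment(s) drawn
Segments drawn: 4

Answer: 4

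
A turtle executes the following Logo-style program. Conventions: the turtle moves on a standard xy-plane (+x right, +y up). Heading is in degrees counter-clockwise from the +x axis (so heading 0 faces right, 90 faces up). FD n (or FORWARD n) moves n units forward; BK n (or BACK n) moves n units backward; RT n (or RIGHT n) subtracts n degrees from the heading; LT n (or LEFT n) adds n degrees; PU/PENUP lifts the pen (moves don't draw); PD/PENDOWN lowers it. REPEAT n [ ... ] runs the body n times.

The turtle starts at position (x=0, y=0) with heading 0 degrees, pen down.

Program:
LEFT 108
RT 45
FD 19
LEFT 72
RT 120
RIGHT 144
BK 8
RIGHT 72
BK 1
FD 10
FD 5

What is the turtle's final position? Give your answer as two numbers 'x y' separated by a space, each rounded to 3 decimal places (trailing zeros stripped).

Answer: 0.59 28.163

Derivation:
Executing turtle program step by step:
Start: pos=(0,0), heading=0, pen down
LT 108: heading 0 -> 108
RT 45: heading 108 -> 63
FD 19: (0,0) -> (8.626,16.929) [heading=63, draw]
LT 72: heading 63 -> 135
RT 120: heading 135 -> 15
RT 144: heading 15 -> 231
BK 8: (8.626,16.929) -> (13.66,23.146) [heading=231, draw]
RT 72: heading 231 -> 159
BK 1: (13.66,23.146) -> (14.594,22.788) [heading=159, draw]
FD 10: (14.594,22.788) -> (5.258,26.372) [heading=159, draw]
FD 5: (5.258,26.372) -> (0.59,28.163) [heading=159, draw]
Final: pos=(0.59,28.163), heading=159, 5 segment(s) drawn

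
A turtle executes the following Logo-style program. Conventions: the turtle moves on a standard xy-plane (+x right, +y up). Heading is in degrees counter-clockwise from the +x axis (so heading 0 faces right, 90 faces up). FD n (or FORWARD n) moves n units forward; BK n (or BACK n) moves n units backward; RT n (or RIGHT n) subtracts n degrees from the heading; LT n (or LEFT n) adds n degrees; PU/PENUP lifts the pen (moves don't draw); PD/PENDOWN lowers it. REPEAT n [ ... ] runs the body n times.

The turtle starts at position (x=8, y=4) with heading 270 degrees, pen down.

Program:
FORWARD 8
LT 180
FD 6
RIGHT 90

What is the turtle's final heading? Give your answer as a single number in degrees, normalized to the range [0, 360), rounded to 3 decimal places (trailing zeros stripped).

Answer: 0

Derivation:
Executing turtle program step by step:
Start: pos=(8,4), heading=270, pen down
FD 8: (8,4) -> (8,-4) [heading=270, draw]
LT 180: heading 270 -> 90
FD 6: (8,-4) -> (8,2) [heading=90, draw]
RT 90: heading 90 -> 0
Final: pos=(8,2), heading=0, 2 segment(s) drawn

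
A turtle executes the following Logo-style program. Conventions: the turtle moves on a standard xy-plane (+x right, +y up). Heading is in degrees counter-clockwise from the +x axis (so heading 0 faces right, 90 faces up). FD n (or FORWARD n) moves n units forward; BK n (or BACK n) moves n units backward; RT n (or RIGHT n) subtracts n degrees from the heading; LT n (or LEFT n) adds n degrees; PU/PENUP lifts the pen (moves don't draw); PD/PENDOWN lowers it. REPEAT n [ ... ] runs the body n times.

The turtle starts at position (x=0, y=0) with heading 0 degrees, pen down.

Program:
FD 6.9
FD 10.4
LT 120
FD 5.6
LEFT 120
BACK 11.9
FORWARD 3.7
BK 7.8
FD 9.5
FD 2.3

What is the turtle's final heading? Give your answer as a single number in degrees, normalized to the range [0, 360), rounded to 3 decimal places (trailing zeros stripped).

Answer: 240

Derivation:
Executing turtle program step by step:
Start: pos=(0,0), heading=0, pen down
FD 6.9: (0,0) -> (6.9,0) [heading=0, draw]
FD 10.4: (6.9,0) -> (17.3,0) [heading=0, draw]
LT 120: heading 0 -> 120
FD 5.6: (17.3,0) -> (14.5,4.85) [heading=120, draw]
LT 120: heading 120 -> 240
BK 11.9: (14.5,4.85) -> (20.45,15.155) [heading=240, draw]
FD 3.7: (20.45,15.155) -> (18.6,11.951) [heading=240, draw]
BK 7.8: (18.6,11.951) -> (22.5,18.706) [heading=240, draw]
FD 9.5: (22.5,18.706) -> (17.75,10.479) [heading=240, draw]
FD 2.3: (17.75,10.479) -> (16.6,8.487) [heading=240, draw]
Final: pos=(16.6,8.487), heading=240, 8 segment(s) drawn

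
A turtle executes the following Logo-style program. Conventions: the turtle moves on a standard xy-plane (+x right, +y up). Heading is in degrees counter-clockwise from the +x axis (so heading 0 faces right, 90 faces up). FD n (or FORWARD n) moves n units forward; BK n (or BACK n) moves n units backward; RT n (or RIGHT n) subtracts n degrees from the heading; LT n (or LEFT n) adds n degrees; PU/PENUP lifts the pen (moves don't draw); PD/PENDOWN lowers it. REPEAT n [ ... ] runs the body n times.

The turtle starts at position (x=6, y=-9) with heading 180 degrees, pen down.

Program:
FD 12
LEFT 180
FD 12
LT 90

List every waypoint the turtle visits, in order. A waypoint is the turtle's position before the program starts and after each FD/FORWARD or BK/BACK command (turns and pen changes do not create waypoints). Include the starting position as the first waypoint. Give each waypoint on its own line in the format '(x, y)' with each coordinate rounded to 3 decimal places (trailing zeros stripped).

Answer: (6, -9)
(-6, -9)
(6, -9)

Derivation:
Executing turtle program step by step:
Start: pos=(6,-9), heading=180, pen down
FD 12: (6,-9) -> (-6,-9) [heading=180, draw]
LT 180: heading 180 -> 0
FD 12: (-6,-9) -> (6,-9) [heading=0, draw]
LT 90: heading 0 -> 90
Final: pos=(6,-9), heading=90, 2 segment(s) drawn
Waypoints (3 total):
(6, -9)
(-6, -9)
(6, -9)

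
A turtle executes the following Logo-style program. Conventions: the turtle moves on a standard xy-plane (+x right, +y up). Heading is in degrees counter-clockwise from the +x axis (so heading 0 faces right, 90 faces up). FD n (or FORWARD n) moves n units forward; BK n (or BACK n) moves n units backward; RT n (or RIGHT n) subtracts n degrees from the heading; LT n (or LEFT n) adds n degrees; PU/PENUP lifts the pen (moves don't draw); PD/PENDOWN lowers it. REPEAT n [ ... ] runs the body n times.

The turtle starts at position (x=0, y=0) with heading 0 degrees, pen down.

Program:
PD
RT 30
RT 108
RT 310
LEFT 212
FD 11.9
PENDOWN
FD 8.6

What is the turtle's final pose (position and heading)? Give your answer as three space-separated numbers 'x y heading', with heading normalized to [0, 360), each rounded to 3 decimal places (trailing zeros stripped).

Answer: -11.463 16.995 124

Derivation:
Executing turtle program step by step:
Start: pos=(0,0), heading=0, pen down
PD: pen down
RT 30: heading 0 -> 330
RT 108: heading 330 -> 222
RT 310: heading 222 -> 272
LT 212: heading 272 -> 124
FD 11.9: (0,0) -> (-6.654,9.866) [heading=124, draw]
PD: pen down
FD 8.6: (-6.654,9.866) -> (-11.463,16.995) [heading=124, draw]
Final: pos=(-11.463,16.995), heading=124, 2 segment(s) drawn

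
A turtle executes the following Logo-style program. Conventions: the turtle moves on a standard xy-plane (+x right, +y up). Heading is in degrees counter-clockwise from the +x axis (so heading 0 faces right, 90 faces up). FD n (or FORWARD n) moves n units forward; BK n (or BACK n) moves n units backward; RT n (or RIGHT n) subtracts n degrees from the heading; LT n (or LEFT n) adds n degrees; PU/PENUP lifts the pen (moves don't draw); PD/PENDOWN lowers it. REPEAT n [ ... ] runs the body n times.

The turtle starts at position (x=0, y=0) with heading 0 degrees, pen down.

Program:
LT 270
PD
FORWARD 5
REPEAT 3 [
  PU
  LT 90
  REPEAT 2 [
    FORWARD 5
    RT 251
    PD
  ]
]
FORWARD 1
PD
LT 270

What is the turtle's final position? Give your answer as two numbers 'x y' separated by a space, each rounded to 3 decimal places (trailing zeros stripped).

Executing turtle program step by step:
Start: pos=(0,0), heading=0, pen down
LT 270: heading 0 -> 270
PD: pen down
FD 5: (0,0) -> (0,-5) [heading=270, draw]
REPEAT 3 [
  -- iteration 1/3 --
  PU: pen up
  LT 90: heading 270 -> 0
  REPEAT 2 [
    -- iteration 1/2 --
    FD 5: (0,-5) -> (5,-5) [heading=0, move]
    RT 251: heading 0 -> 109
    PD: pen down
    -- iteration 2/2 --
    FD 5: (5,-5) -> (3.372,-0.272) [heading=109, draw]
    RT 251: heading 109 -> 218
    PD: pen down
  ]
  -- iteration 2/3 --
  PU: pen up
  LT 90: heading 218 -> 308
  REPEAT 2 [
    -- iteration 1/2 --
    FD 5: (3.372,-0.272) -> (6.45,-4.212) [heading=308, move]
    RT 251: heading 308 -> 57
    PD: pen down
    -- iteration 2/2 --
    FD 5: (6.45,-4.212) -> (9.174,-0.019) [heading=57, draw]
    RT 251: heading 57 -> 166
    PD: pen down
  ]
  -- iteration 3/3 --
  PU: pen up
  LT 90: heading 166 -> 256
  REPEAT 2 [
    -- iteration 1/2 --
    FD 5: (9.174,-0.019) -> (7.964,-4.871) [heading=256, move]
    RT 251: heading 256 -> 5
    PD: pen down
    -- iteration 2/2 --
    FD 5: (7.964,-4.871) -> (12.945,-4.435) [heading=5, draw]
    RT 251: heading 5 -> 114
    PD: pen down
  ]
]
FD 1: (12.945,-4.435) -> (12.538,-3.521) [heading=114, draw]
PD: pen down
LT 270: heading 114 -> 24
Final: pos=(12.538,-3.521), heading=24, 5 segment(s) drawn

Answer: 12.538 -3.521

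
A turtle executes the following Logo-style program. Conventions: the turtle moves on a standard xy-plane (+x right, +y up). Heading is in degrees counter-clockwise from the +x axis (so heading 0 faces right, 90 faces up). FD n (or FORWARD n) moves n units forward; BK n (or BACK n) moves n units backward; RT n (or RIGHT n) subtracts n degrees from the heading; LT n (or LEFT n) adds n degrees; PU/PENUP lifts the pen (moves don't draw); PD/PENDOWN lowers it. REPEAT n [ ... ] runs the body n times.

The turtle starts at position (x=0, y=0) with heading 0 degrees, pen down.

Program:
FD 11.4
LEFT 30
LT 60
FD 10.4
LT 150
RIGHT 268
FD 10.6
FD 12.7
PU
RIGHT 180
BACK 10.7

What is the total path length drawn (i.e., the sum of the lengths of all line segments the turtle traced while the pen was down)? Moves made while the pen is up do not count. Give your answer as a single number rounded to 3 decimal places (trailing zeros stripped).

Answer: 45.1

Derivation:
Executing turtle program step by step:
Start: pos=(0,0), heading=0, pen down
FD 11.4: (0,0) -> (11.4,0) [heading=0, draw]
LT 30: heading 0 -> 30
LT 60: heading 30 -> 90
FD 10.4: (11.4,0) -> (11.4,10.4) [heading=90, draw]
LT 150: heading 90 -> 240
RT 268: heading 240 -> 332
FD 10.6: (11.4,10.4) -> (20.759,5.424) [heading=332, draw]
FD 12.7: (20.759,5.424) -> (31.973,-0.539) [heading=332, draw]
PU: pen up
RT 180: heading 332 -> 152
BK 10.7: (31.973,-0.539) -> (41.42,-5.562) [heading=152, move]
Final: pos=(41.42,-5.562), heading=152, 4 segment(s) drawn

Segment lengths:
  seg 1: (0,0) -> (11.4,0), length = 11.4
  seg 2: (11.4,0) -> (11.4,10.4), length = 10.4
  seg 3: (11.4,10.4) -> (20.759,5.424), length = 10.6
  seg 4: (20.759,5.424) -> (31.973,-0.539), length = 12.7
Total = 45.1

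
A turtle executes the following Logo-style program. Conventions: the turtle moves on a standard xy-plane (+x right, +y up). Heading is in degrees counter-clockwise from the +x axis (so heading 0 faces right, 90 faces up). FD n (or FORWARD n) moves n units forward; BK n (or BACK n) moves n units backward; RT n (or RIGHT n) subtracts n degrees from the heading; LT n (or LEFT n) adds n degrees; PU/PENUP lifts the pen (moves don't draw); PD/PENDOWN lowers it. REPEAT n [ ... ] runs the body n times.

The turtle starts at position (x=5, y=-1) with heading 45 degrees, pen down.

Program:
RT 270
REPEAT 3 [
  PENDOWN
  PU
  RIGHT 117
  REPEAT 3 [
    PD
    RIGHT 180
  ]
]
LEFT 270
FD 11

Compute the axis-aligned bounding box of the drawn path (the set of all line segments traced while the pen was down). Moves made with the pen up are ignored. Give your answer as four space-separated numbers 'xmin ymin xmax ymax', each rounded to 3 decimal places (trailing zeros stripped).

Executing turtle program step by step:
Start: pos=(5,-1), heading=45, pen down
RT 270: heading 45 -> 135
REPEAT 3 [
  -- iteration 1/3 --
  PD: pen down
  PU: pen up
  RT 117: heading 135 -> 18
  REPEAT 3 [
    -- iteration 1/3 --
    PD: pen down
    RT 180: heading 18 -> 198
    -- iteration 2/3 --
    PD: pen down
    RT 180: heading 198 -> 18
    -- iteration 3/3 --
    PD: pen down
    RT 180: heading 18 -> 198
  ]
  -- iteration 2/3 --
  PD: pen down
  PU: pen up
  RT 117: heading 198 -> 81
  REPEAT 3 [
    -- iteration 1/3 --
    PD: pen down
    RT 180: heading 81 -> 261
    -- iteration 2/3 --
    PD: pen down
    RT 180: heading 261 -> 81
    -- iteration 3/3 --
    PD: pen down
    RT 180: heading 81 -> 261
  ]
  -- iteration 3/3 --
  PD: pen down
  PU: pen up
  RT 117: heading 261 -> 144
  REPEAT 3 [
    -- iteration 1/3 --
    PD: pen down
    RT 180: heading 144 -> 324
    -- iteration 2/3 --
    PD: pen down
    RT 180: heading 324 -> 144
    -- iteration 3/3 --
    PD: pen down
    RT 180: heading 144 -> 324
  ]
]
LT 270: heading 324 -> 234
FD 11: (5,-1) -> (-1.466,-9.899) [heading=234, draw]
Final: pos=(-1.466,-9.899), heading=234, 1 segment(s) drawn

Segment endpoints: x in {-1.466, 5}, y in {-9.899, -1}
xmin=-1.466, ymin=-9.899, xmax=5, ymax=-1

Answer: -1.466 -9.899 5 -1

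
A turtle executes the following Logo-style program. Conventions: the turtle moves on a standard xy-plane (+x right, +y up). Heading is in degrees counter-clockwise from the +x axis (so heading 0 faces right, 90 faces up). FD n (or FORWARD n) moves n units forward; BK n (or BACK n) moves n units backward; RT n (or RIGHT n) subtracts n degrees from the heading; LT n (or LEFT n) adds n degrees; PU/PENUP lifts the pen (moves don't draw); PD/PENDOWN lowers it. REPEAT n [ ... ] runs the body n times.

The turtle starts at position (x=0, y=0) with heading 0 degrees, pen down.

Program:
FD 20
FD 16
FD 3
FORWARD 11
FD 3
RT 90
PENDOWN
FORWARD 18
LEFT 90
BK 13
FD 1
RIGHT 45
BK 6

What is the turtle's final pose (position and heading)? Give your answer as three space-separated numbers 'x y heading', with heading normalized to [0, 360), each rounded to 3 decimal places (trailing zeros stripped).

Executing turtle program step by step:
Start: pos=(0,0), heading=0, pen down
FD 20: (0,0) -> (20,0) [heading=0, draw]
FD 16: (20,0) -> (36,0) [heading=0, draw]
FD 3: (36,0) -> (39,0) [heading=0, draw]
FD 11: (39,0) -> (50,0) [heading=0, draw]
FD 3: (50,0) -> (53,0) [heading=0, draw]
RT 90: heading 0 -> 270
PD: pen down
FD 18: (53,0) -> (53,-18) [heading=270, draw]
LT 90: heading 270 -> 0
BK 13: (53,-18) -> (40,-18) [heading=0, draw]
FD 1: (40,-18) -> (41,-18) [heading=0, draw]
RT 45: heading 0 -> 315
BK 6: (41,-18) -> (36.757,-13.757) [heading=315, draw]
Final: pos=(36.757,-13.757), heading=315, 9 segment(s) drawn

Answer: 36.757 -13.757 315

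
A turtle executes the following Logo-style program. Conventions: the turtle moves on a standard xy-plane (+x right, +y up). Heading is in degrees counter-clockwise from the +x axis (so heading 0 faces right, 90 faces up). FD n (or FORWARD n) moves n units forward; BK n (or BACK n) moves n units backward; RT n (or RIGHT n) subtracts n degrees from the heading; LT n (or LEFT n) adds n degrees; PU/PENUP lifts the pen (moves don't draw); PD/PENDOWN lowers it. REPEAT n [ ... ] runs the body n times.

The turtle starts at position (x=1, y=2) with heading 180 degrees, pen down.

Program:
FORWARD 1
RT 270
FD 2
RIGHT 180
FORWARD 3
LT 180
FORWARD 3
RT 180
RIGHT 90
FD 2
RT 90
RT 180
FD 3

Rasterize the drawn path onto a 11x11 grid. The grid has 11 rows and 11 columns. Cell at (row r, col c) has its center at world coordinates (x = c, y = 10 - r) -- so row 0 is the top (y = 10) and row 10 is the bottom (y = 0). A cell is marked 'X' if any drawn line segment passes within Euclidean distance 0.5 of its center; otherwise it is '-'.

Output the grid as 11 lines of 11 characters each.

Answer: -----------
-----------
-----------
-----------
-----------
-----------
-----------
X-X--------
XXX--------
X-X--------
XXX--------

Derivation:
Segment 0: (1,2) -> (0,2)
Segment 1: (0,2) -> (0,0)
Segment 2: (0,0) -> (-0,3)
Segment 3: (-0,3) -> (-0,0)
Segment 4: (-0,0) -> (2,0)
Segment 5: (2,0) -> (2,3)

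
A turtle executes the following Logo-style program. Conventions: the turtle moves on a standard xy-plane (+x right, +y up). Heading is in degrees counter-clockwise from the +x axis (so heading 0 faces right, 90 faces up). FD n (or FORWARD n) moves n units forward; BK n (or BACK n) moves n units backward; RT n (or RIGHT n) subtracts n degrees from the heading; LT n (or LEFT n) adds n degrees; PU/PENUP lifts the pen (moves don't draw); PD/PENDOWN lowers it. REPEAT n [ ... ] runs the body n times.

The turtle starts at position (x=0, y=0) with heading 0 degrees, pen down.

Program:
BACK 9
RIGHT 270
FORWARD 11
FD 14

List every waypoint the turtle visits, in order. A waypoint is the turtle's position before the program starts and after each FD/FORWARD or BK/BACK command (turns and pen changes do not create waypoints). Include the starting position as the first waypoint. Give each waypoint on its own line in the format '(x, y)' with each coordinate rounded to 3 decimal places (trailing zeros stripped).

Executing turtle program step by step:
Start: pos=(0,0), heading=0, pen down
BK 9: (0,0) -> (-9,0) [heading=0, draw]
RT 270: heading 0 -> 90
FD 11: (-9,0) -> (-9,11) [heading=90, draw]
FD 14: (-9,11) -> (-9,25) [heading=90, draw]
Final: pos=(-9,25), heading=90, 3 segment(s) drawn
Waypoints (4 total):
(0, 0)
(-9, 0)
(-9, 11)
(-9, 25)

Answer: (0, 0)
(-9, 0)
(-9, 11)
(-9, 25)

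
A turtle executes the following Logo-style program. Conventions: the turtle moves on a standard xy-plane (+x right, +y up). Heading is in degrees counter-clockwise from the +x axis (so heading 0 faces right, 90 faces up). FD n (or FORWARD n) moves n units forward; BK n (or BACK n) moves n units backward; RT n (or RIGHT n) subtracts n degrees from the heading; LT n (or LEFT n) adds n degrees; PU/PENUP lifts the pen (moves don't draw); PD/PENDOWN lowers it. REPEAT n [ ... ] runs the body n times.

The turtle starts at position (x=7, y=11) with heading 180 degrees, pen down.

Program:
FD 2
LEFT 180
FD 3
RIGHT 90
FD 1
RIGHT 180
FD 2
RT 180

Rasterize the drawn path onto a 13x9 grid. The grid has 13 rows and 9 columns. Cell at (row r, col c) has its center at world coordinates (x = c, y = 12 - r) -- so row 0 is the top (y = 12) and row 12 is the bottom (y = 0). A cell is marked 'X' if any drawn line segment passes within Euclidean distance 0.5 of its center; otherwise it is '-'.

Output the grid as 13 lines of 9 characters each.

Segment 0: (7,11) -> (5,11)
Segment 1: (5,11) -> (8,11)
Segment 2: (8,11) -> (8,10)
Segment 3: (8,10) -> (8,12)

Answer: --------X
-----XXXX
--------X
---------
---------
---------
---------
---------
---------
---------
---------
---------
---------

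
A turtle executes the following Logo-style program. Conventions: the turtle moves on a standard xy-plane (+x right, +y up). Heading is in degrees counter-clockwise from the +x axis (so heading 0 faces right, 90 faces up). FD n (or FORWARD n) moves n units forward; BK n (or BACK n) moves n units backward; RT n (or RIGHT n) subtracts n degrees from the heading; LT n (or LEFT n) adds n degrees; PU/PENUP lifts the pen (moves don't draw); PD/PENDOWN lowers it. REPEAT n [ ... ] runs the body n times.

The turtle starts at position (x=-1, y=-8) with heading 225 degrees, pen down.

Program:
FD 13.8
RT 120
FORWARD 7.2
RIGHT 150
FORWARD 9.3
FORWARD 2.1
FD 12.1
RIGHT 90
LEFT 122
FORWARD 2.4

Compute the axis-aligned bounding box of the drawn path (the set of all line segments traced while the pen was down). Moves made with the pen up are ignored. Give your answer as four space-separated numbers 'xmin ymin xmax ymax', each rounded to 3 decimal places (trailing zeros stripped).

Answer: -12.622 -27.96 6.334 -8

Derivation:
Executing turtle program step by step:
Start: pos=(-1,-8), heading=225, pen down
FD 13.8: (-1,-8) -> (-10.758,-17.758) [heading=225, draw]
RT 120: heading 225 -> 105
FD 7.2: (-10.758,-17.758) -> (-12.622,-10.803) [heading=105, draw]
RT 150: heading 105 -> 315
FD 9.3: (-12.622,-10.803) -> (-6.045,-17.38) [heading=315, draw]
FD 2.1: (-6.045,-17.38) -> (-4.561,-18.864) [heading=315, draw]
FD 12.1: (-4.561,-18.864) -> (3.995,-27.42) [heading=315, draw]
RT 90: heading 315 -> 225
LT 122: heading 225 -> 347
FD 2.4: (3.995,-27.42) -> (6.334,-27.96) [heading=347, draw]
Final: pos=(6.334,-27.96), heading=347, 6 segment(s) drawn

Segment endpoints: x in {-12.622, -10.758, -6.045, -4.561, -1, 3.995, 6.334}, y in {-27.96, -27.42, -18.864, -17.758, -17.38, -10.803, -8}
xmin=-12.622, ymin=-27.96, xmax=6.334, ymax=-8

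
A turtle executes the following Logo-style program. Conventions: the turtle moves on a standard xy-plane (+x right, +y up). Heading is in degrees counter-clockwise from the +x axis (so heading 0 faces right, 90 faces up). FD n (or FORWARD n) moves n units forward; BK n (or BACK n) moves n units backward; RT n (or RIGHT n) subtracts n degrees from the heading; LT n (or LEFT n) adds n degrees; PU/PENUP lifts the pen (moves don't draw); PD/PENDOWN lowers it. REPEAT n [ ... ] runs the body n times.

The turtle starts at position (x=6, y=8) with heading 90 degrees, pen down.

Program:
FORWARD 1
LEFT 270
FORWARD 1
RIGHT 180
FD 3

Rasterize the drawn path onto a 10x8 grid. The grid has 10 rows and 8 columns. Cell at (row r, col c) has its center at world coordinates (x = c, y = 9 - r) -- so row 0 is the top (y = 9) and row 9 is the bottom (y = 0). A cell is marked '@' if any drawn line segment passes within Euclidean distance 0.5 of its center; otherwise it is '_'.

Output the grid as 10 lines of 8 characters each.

Segment 0: (6,8) -> (6,9)
Segment 1: (6,9) -> (7,9)
Segment 2: (7,9) -> (4,9)

Answer: ____@@@@
______@_
________
________
________
________
________
________
________
________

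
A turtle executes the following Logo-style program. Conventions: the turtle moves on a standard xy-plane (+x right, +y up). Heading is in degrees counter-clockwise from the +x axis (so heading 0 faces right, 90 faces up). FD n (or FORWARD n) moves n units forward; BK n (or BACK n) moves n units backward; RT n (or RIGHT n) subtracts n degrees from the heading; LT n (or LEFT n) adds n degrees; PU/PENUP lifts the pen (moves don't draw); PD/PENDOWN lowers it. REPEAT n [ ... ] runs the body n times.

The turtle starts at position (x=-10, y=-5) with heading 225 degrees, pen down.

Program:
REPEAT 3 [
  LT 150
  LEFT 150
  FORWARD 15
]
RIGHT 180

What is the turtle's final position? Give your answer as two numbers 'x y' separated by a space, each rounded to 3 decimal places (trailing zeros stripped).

Answer: -17.765 23.978

Derivation:
Executing turtle program step by step:
Start: pos=(-10,-5), heading=225, pen down
REPEAT 3 [
  -- iteration 1/3 --
  LT 150: heading 225 -> 15
  LT 150: heading 15 -> 165
  FD 15: (-10,-5) -> (-24.489,-1.118) [heading=165, draw]
  -- iteration 2/3 --
  LT 150: heading 165 -> 315
  LT 150: heading 315 -> 105
  FD 15: (-24.489,-1.118) -> (-28.371,13.371) [heading=105, draw]
  -- iteration 3/3 --
  LT 150: heading 105 -> 255
  LT 150: heading 255 -> 45
  FD 15: (-28.371,13.371) -> (-17.765,23.978) [heading=45, draw]
]
RT 180: heading 45 -> 225
Final: pos=(-17.765,23.978), heading=225, 3 segment(s) drawn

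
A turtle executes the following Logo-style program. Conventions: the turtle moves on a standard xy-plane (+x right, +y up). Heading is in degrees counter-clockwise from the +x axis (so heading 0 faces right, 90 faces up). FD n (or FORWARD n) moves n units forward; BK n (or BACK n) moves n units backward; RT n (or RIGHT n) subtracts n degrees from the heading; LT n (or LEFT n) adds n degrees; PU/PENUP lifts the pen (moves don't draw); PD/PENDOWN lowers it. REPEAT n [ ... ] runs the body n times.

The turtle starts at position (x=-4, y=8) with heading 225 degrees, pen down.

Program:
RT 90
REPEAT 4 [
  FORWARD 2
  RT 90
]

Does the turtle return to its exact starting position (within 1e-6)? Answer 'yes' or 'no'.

Executing turtle program step by step:
Start: pos=(-4,8), heading=225, pen down
RT 90: heading 225 -> 135
REPEAT 4 [
  -- iteration 1/4 --
  FD 2: (-4,8) -> (-5.414,9.414) [heading=135, draw]
  RT 90: heading 135 -> 45
  -- iteration 2/4 --
  FD 2: (-5.414,9.414) -> (-4,10.828) [heading=45, draw]
  RT 90: heading 45 -> 315
  -- iteration 3/4 --
  FD 2: (-4,10.828) -> (-2.586,9.414) [heading=315, draw]
  RT 90: heading 315 -> 225
  -- iteration 4/4 --
  FD 2: (-2.586,9.414) -> (-4,8) [heading=225, draw]
  RT 90: heading 225 -> 135
]
Final: pos=(-4,8), heading=135, 4 segment(s) drawn

Start position: (-4, 8)
Final position: (-4, 8)
Distance = 0; < 1e-6 -> CLOSED

Answer: yes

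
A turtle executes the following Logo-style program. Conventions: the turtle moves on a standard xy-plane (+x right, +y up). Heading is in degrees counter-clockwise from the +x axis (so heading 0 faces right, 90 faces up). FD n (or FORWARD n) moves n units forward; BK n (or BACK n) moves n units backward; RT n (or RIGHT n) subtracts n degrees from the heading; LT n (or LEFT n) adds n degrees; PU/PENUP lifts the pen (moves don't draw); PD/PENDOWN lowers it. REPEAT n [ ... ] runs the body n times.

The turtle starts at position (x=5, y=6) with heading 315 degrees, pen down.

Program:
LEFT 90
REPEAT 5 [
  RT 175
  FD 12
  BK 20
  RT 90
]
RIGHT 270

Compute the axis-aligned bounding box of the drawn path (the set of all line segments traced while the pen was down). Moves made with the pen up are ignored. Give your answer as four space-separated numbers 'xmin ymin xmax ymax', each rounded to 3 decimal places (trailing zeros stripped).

Answer: -11.287 -4.868 19.972 27.109

Derivation:
Executing turtle program step by step:
Start: pos=(5,6), heading=315, pen down
LT 90: heading 315 -> 45
REPEAT 5 [
  -- iteration 1/5 --
  RT 175: heading 45 -> 230
  FD 12: (5,6) -> (-2.713,-3.193) [heading=230, draw]
  BK 20: (-2.713,-3.193) -> (10.142,12.128) [heading=230, draw]
  RT 90: heading 230 -> 140
  -- iteration 2/5 --
  RT 175: heading 140 -> 325
  FD 12: (10.142,12.128) -> (19.972,5.245) [heading=325, draw]
  BK 20: (19.972,5.245) -> (3.589,16.717) [heading=325, draw]
  RT 90: heading 325 -> 235
  -- iteration 3/5 --
  RT 175: heading 235 -> 60
  FD 12: (3.589,16.717) -> (9.589,27.109) [heading=60, draw]
  BK 20: (9.589,27.109) -> (-0.411,9.789) [heading=60, draw]
  RT 90: heading 60 -> 330
  -- iteration 4/5 --
  RT 175: heading 330 -> 155
  FD 12: (-0.411,9.789) -> (-11.287,14.86) [heading=155, draw]
  BK 20: (-11.287,14.86) -> (6.84,6.408) [heading=155, draw]
  RT 90: heading 155 -> 65
  -- iteration 5/5 --
  RT 175: heading 65 -> 250
  FD 12: (6.84,6.408) -> (2.735,-4.868) [heading=250, draw]
  BK 20: (2.735,-4.868) -> (9.576,13.925) [heading=250, draw]
  RT 90: heading 250 -> 160
]
RT 270: heading 160 -> 250
Final: pos=(9.576,13.925), heading=250, 10 segment(s) drawn

Segment endpoints: x in {-11.287, -2.713, -0.411, 2.735, 3.589, 5, 6.84, 9.576, 9.589, 10.142, 19.972}, y in {-4.868, -3.193, 5.245, 6, 6.408, 9.789, 12.128, 13.925, 14.86, 16.717, 27.109}
xmin=-11.287, ymin=-4.868, xmax=19.972, ymax=27.109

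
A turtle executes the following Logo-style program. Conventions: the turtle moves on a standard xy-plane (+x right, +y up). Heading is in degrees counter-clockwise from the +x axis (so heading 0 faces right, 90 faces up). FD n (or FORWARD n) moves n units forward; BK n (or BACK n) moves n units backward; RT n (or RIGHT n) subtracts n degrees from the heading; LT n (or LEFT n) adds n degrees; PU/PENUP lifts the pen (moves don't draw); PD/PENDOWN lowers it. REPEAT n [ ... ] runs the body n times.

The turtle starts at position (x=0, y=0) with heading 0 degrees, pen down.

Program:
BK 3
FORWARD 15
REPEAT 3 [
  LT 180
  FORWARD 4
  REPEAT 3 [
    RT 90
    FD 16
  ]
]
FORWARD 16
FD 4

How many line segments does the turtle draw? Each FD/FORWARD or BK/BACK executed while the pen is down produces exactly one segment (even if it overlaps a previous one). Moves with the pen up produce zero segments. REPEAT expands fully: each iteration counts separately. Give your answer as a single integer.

Answer: 16

Derivation:
Executing turtle program step by step:
Start: pos=(0,0), heading=0, pen down
BK 3: (0,0) -> (-3,0) [heading=0, draw]
FD 15: (-3,0) -> (12,0) [heading=0, draw]
REPEAT 3 [
  -- iteration 1/3 --
  LT 180: heading 0 -> 180
  FD 4: (12,0) -> (8,0) [heading=180, draw]
  REPEAT 3 [
    -- iteration 1/3 --
    RT 90: heading 180 -> 90
    FD 16: (8,0) -> (8,16) [heading=90, draw]
    -- iteration 2/3 --
    RT 90: heading 90 -> 0
    FD 16: (8,16) -> (24,16) [heading=0, draw]
    -- iteration 3/3 --
    RT 90: heading 0 -> 270
    FD 16: (24,16) -> (24,0) [heading=270, draw]
  ]
  -- iteration 2/3 --
  LT 180: heading 270 -> 90
  FD 4: (24,0) -> (24,4) [heading=90, draw]
  REPEAT 3 [
    -- iteration 1/3 --
    RT 90: heading 90 -> 0
    FD 16: (24,4) -> (40,4) [heading=0, draw]
    -- iteration 2/3 --
    RT 90: heading 0 -> 270
    FD 16: (40,4) -> (40,-12) [heading=270, draw]
    -- iteration 3/3 --
    RT 90: heading 270 -> 180
    FD 16: (40,-12) -> (24,-12) [heading=180, draw]
  ]
  -- iteration 3/3 --
  LT 180: heading 180 -> 0
  FD 4: (24,-12) -> (28,-12) [heading=0, draw]
  REPEAT 3 [
    -- iteration 1/3 --
    RT 90: heading 0 -> 270
    FD 16: (28,-12) -> (28,-28) [heading=270, draw]
    -- iteration 2/3 --
    RT 90: heading 270 -> 180
    FD 16: (28,-28) -> (12,-28) [heading=180, draw]
    -- iteration 3/3 --
    RT 90: heading 180 -> 90
    FD 16: (12,-28) -> (12,-12) [heading=90, draw]
  ]
]
FD 16: (12,-12) -> (12,4) [heading=90, draw]
FD 4: (12,4) -> (12,8) [heading=90, draw]
Final: pos=(12,8), heading=90, 16 segment(s) drawn
Segments drawn: 16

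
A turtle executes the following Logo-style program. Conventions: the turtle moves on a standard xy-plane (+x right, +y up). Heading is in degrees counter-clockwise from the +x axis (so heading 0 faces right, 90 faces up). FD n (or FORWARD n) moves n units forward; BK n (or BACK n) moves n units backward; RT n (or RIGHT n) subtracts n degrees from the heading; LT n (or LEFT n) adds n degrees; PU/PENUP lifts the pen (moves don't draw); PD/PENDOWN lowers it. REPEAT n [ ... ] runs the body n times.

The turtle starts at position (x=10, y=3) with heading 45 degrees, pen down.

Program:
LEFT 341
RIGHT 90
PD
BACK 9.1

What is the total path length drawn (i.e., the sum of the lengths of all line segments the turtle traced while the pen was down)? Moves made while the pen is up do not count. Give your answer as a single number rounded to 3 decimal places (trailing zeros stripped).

Answer: 9.1

Derivation:
Executing turtle program step by step:
Start: pos=(10,3), heading=45, pen down
LT 341: heading 45 -> 26
RT 90: heading 26 -> 296
PD: pen down
BK 9.1: (10,3) -> (6.011,11.179) [heading=296, draw]
Final: pos=(6.011,11.179), heading=296, 1 segment(s) drawn

Segment lengths:
  seg 1: (10,3) -> (6.011,11.179), length = 9.1
Total = 9.1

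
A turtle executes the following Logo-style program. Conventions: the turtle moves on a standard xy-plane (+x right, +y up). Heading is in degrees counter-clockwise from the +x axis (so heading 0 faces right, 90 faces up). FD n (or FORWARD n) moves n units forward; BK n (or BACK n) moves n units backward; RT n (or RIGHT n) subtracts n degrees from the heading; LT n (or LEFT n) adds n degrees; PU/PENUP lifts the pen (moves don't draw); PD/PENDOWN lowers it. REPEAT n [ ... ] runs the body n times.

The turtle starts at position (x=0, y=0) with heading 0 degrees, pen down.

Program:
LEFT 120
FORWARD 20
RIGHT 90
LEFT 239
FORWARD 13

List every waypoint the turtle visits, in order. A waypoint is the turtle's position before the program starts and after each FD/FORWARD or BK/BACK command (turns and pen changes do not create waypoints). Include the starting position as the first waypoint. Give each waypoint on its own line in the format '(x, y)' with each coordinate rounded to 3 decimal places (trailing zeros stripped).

Answer: (0, 0)
(-10, 17.321)
(-10.227, 4.322)

Derivation:
Executing turtle program step by step:
Start: pos=(0,0), heading=0, pen down
LT 120: heading 0 -> 120
FD 20: (0,0) -> (-10,17.321) [heading=120, draw]
RT 90: heading 120 -> 30
LT 239: heading 30 -> 269
FD 13: (-10,17.321) -> (-10.227,4.322) [heading=269, draw]
Final: pos=(-10.227,4.322), heading=269, 2 segment(s) drawn
Waypoints (3 total):
(0, 0)
(-10, 17.321)
(-10.227, 4.322)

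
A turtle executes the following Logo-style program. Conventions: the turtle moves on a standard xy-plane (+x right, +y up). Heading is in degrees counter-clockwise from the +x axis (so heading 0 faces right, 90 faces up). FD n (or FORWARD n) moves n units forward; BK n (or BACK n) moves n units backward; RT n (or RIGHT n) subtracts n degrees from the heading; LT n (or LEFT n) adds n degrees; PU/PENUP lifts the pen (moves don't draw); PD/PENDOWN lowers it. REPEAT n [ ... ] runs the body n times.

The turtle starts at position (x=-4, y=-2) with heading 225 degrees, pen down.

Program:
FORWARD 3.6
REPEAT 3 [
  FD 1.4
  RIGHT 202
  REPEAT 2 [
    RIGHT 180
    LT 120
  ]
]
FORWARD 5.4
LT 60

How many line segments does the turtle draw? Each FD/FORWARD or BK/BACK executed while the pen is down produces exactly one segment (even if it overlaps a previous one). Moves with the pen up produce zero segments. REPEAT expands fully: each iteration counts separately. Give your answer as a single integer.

Executing turtle program step by step:
Start: pos=(-4,-2), heading=225, pen down
FD 3.6: (-4,-2) -> (-6.546,-4.546) [heading=225, draw]
REPEAT 3 [
  -- iteration 1/3 --
  FD 1.4: (-6.546,-4.546) -> (-7.536,-5.536) [heading=225, draw]
  RT 202: heading 225 -> 23
  REPEAT 2 [
    -- iteration 1/2 --
    RT 180: heading 23 -> 203
    LT 120: heading 203 -> 323
    -- iteration 2/2 --
    RT 180: heading 323 -> 143
    LT 120: heading 143 -> 263
  ]
  -- iteration 2/3 --
  FD 1.4: (-7.536,-5.536) -> (-7.706,-6.925) [heading=263, draw]
  RT 202: heading 263 -> 61
  REPEAT 2 [
    -- iteration 1/2 --
    RT 180: heading 61 -> 241
    LT 120: heading 241 -> 1
    -- iteration 2/2 --
    RT 180: heading 1 -> 181
    LT 120: heading 181 -> 301
  ]
  -- iteration 3/3 --
  FD 1.4: (-7.706,-6.925) -> (-6.985,-8.125) [heading=301, draw]
  RT 202: heading 301 -> 99
  REPEAT 2 [
    -- iteration 1/2 --
    RT 180: heading 99 -> 279
    LT 120: heading 279 -> 39
    -- iteration 2/2 --
    RT 180: heading 39 -> 219
    LT 120: heading 219 -> 339
  ]
]
FD 5.4: (-6.985,-8.125) -> (-1.944,-10.06) [heading=339, draw]
LT 60: heading 339 -> 39
Final: pos=(-1.944,-10.06), heading=39, 5 segment(s) drawn
Segments drawn: 5

Answer: 5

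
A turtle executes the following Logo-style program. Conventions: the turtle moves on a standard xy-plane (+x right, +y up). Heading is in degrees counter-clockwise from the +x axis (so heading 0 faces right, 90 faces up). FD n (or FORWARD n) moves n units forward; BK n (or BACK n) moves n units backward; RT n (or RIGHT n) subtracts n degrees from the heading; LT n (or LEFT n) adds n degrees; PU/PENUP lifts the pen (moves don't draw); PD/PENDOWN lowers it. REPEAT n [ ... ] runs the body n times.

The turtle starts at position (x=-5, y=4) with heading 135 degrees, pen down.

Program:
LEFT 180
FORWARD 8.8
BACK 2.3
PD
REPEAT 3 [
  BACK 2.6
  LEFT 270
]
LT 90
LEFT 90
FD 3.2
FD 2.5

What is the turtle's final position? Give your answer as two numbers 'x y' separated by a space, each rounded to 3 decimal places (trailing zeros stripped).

Executing turtle program step by step:
Start: pos=(-5,4), heading=135, pen down
LT 180: heading 135 -> 315
FD 8.8: (-5,4) -> (1.223,-2.223) [heading=315, draw]
BK 2.3: (1.223,-2.223) -> (-0.404,-0.596) [heading=315, draw]
PD: pen down
REPEAT 3 [
  -- iteration 1/3 --
  BK 2.6: (-0.404,-0.596) -> (-2.242,1.242) [heading=315, draw]
  LT 270: heading 315 -> 225
  -- iteration 2/3 --
  BK 2.6: (-2.242,1.242) -> (-0.404,3.081) [heading=225, draw]
  LT 270: heading 225 -> 135
  -- iteration 3/3 --
  BK 2.6: (-0.404,3.081) -> (1.435,1.242) [heading=135, draw]
  LT 270: heading 135 -> 45
]
LT 90: heading 45 -> 135
LT 90: heading 135 -> 225
FD 3.2: (1.435,1.242) -> (-0.828,-1.02) [heading=225, draw]
FD 2.5: (-0.828,-1.02) -> (-2.596,-2.788) [heading=225, draw]
Final: pos=(-2.596,-2.788), heading=225, 7 segment(s) drawn

Answer: -2.596 -2.788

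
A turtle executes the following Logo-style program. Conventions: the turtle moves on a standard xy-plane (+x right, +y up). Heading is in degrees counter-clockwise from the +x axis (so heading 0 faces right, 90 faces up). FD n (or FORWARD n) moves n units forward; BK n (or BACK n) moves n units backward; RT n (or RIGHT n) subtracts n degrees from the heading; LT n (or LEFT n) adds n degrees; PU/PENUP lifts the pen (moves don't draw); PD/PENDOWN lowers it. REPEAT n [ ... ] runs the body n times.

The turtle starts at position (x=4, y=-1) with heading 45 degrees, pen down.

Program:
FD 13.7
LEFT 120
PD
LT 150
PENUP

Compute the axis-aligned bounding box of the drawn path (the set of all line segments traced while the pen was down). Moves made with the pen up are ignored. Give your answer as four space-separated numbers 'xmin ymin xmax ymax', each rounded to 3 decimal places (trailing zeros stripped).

Answer: 4 -1 13.687 8.687

Derivation:
Executing turtle program step by step:
Start: pos=(4,-1), heading=45, pen down
FD 13.7: (4,-1) -> (13.687,8.687) [heading=45, draw]
LT 120: heading 45 -> 165
PD: pen down
LT 150: heading 165 -> 315
PU: pen up
Final: pos=(13.687,8.687), heading=315, 1 segment(s) drawn

Segment endpoints: x in {4, 13.687}, y in {-1, 8.687}
xmin=4, ymin=-1, xmax=13.687, ymax=8.687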